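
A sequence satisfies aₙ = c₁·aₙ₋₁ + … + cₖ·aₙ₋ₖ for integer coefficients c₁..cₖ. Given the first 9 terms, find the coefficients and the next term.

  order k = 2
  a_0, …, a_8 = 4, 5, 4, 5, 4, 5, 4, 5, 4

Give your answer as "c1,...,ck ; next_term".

  a_2 = 0·5 + 1·4 = 4
  a_3 = 0·4 + 1·5 = 5
  a_4 = 0·5 + 1·4 = 4
  a_5 = 0·4 + 1·5 = 5
  a_6 = 0·5 + 1·4 = 4
  a_7 = 0·4 + 1·5 = 5
  a_8 = 0·5 + 1·4 = 4
  a_9 = 0·4 + 1·5 = 5

0,1 ; 5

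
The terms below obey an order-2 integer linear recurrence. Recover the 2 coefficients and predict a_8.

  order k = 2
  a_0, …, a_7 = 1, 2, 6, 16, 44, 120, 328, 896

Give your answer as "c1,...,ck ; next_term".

2,2 ; 2448

  a_2 = 2·2 + 2·1 = 6
  a_3 = 2·6 + 2·2 = 16
  a_4 = 2·16 + 2·6 = 44
  a_5 = 2·44 + 2·16 = 120
  a_6 = 2·120 + 2·44 = 328
  a_7 = 2·328 + 2·120 = 896
  a_8 = 2·896 + 2·328 = 2448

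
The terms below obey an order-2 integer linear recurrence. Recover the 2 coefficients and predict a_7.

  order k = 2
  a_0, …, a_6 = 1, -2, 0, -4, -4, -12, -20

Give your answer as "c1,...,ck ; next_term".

1,2 ; -44

  a_2 = 1·-2 + 2·1 = 0
  a_3 = 1·0 + 2·-2 = -4
  a_4 = 1·-4 + 2·0 = -4
  a_5 = 1·-4 + 2·-4 = -12
  a_6 = 1·-12 + 2·-4 = -20
  a_7 = 1·-20 + 2·-12 = -44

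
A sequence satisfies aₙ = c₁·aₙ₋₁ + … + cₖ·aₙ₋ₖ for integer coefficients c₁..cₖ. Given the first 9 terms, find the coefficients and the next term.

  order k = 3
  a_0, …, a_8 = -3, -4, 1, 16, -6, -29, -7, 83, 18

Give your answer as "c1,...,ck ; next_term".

  a_3 = -1·1 + -2·-4 + -3·-3 = 16
  a_4 = -1·16 + -2·1 + -3·-4 = -6
  a_5 = -1·-6 + -2·16 + -3·1 = -29
  a_6 = -1·-29 + -2·-6 + -3·16 = -7
  a_7 = -1·-7 + -2·-29 + -3·-6 = 83
  a_8 = -1·83 + -2·-7 + -3·-29 = 18
  a_9 = -1·18 + -2·83 + -3·-7 = -163

-1,-2,-3 ; -163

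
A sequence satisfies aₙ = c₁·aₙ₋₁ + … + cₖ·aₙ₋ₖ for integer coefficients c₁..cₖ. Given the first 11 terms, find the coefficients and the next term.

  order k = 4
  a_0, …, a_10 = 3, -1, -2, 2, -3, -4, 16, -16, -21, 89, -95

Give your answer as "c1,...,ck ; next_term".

-1,-2,2,-1 ; -109

  a_4 = -1·2 + -2·-2 + 2·-1 + -1·3 = -3
  a_5 = -1·-3 + -2·2 + 2·-2 + -1·-1 = -4
  a_6 = -1·-4 + -2·-3 + 2·2 + -1·-2 = 16
  a_7 = -1·16 + -2·-4 + 2·-3 + -1·2 = -16
  a_8 = -1·-16 + -2·16 + 2·-4 + -1·-3 = -21
  a_9 = -1·-21 + -2·-16 + 2·16 + -1·-4 = 89
  a_10 = -1·89 + -2·-21 + 2·-16 + -1·16 = -95
  a_11 = -1·-95 + -2·89 + 2·-21 + -1·-16 = -109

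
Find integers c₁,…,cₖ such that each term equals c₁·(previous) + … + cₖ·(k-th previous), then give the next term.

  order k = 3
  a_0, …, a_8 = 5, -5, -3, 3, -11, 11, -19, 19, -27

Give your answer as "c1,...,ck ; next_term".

  a_3 = -1·-3 + 1·-5 + 1·5 = 3
  a_4 = -1·3 + 1·-3 + 1·-5 = -11
  a_5 = -1·-11 + 1·3 + 1·-3 = 11
  a_6 = -1·11 + 1·-11 + 1·3 = -19
  a_7 = -1·-19 + 1·11 + 1·-11 = 19
  a_8 = -1·19 + 1·-19 + 1·11 = -27
  a_9 = -1·-27 + 1·19 + 1·-19 = 27

-1,1,1 ; 27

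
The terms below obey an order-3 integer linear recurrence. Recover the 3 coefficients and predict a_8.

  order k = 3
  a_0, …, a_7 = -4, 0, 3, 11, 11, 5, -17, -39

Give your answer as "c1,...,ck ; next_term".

1,0,-2 ; -49

  a_3 = 1·3 + 0·0 + -2·-4 = 11
  a_4 = 1·11 + 0·3 + -2·0 = 11
  a_5 = 1·11 + 0·11 + -2·3 = 5
  a_6 = 1·5 + 0·11 + -2·11 = -17
  a_7 = 1·-17 + 0·5 + -2·11 = -39
  a_8 = 1·-39 + 0·-17 + -2·5 = -49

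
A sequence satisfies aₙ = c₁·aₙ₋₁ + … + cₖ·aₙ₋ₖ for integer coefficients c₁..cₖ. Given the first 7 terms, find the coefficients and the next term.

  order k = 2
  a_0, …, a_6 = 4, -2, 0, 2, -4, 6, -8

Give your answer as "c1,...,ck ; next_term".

  a_2 = -2·-2 + -1·4 = 0
  a_3 = -2·0 + -1·-2 = 2
  a_4 = -2·2 + -1·0 = -4
  a_5 = -2·-4 + -1·2 = 6
  a_6 = -2·6 + -1·-4 = -8
  a_7 = -2·-8 + -1·6 = 10

-2,-1 ; 10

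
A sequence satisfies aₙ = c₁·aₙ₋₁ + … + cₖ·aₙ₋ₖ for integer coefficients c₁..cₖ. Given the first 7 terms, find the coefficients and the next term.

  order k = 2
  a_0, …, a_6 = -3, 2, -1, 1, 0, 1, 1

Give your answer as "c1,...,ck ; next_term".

1,1 ; 2

  a_2 = 1·2 + 1·-3 = -1
  a_3 = 1·-1 + 1·2 = 1
  a_4 = 1·1 + 1·-1 = 0
  a_5 = 1·0 + 1·1 = 1
  a_6 = 1·1 + 1·0 = 1
  a_7 = 1·1 + 1·1 = 2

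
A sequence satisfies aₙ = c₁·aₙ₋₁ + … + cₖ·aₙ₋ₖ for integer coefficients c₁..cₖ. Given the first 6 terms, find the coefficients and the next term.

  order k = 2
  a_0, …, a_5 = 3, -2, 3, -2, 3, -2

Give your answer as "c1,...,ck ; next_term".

0,1 ; 3

  a_2 = 0·-2 + 1·3 = 3
  a_3 = 0·3 + 1·-2 = -2
  a_4 = 0·-2 + 1·3 = 3
  a_5 = 0·3 + 1·-2 = -2
  a_6 = 0·-2 + 1·3 = 3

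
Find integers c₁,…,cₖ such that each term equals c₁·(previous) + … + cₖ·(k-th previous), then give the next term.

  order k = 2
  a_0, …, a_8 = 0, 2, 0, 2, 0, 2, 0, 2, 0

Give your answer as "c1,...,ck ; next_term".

0,1 ; 2

  a_2 = 0·2 + 1·0 = 0
  a_3 = 0·0 + 1·2 = 2
  a_4 = 0·2 + 1·0 = 0
  a_5 = 0·0 + 1·2 = 2
  a_6 = 0·2 + 1·0 = 0
  a_7 = 0·0 + 1·2 = 2
  a_8 = 0·2 + 1·0 = 0
  a_9 = 0·0 + 1·2 = 2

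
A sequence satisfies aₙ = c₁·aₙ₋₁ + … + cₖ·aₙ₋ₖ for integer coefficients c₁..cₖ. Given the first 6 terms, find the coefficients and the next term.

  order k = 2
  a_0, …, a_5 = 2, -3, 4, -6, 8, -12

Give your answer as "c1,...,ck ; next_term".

0,2 ; 16

  a_2 = 0·-3 + 2·2 = 4
  a_3 = 0·4 + 2·-3 = -6
  a_4 = 0·-6 + 2·4 = 8
  a_5 = 0·8 + 2·-6 = -12
  a_6 = 0·-12 + 2·8 = 16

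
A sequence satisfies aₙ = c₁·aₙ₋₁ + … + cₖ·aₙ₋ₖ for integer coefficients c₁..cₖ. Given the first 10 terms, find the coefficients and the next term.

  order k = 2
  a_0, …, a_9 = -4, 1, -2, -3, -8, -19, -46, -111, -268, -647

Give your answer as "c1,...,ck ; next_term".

2,1 ; -1562

  a_2 = 2·1 + 1·-4 = -2
  a_3 = 2·-2 + 1·1 = -3
  a_4 = 2·-3 + 1·-2 = -8
  a_5 = 2·-8 + 1·-3 = -19
  a_6 = 2·-19 + 1·-8 = -46
  a_7 = 2·-46 + 1·-19 = -111
  a_8 = 2·-111 + 1·-46 = -268
  a_9 = 2·-268 + 1·-111 = -647
  a_10 = 2·-647 + 1·-268 = -1562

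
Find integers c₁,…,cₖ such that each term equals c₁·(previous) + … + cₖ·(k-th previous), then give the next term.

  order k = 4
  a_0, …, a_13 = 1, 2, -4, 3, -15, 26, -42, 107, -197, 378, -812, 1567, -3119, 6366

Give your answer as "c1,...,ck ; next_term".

  a_4 = -1·3 + 1·-4 + -3·2 + -2·1 = -15
  a_5 = -1·-15 + 1·3 + -3·-4 + -2·2 = 26
  a_6 = -1·26 + 1·-15 + -3·3 + -2·-4 = -42
  a_7 = -1·-42 + 1·26 + -3·-15 + -2·3 = 107
  a_8 = -1·107 + 1·-42 + -3·26 + -2·-15 = -197
  a_9 = -1·-197 + 1·107 + -3·-42 + -2·26 = 378
  a_10 = -1·378 + 1·-197 + -3·107 + -2·-42 = -812
  a_11 = -1·-812 + 1·378 + -3·-197 + -2·107 = 1567
  a_12 = -1·1567 + 1·-812 + -3·378 + -2·-197 = -3119
  a_13 = -1·-3119 + 1·1567 + -3·-812 + -2·378 = 6366
  a_14 = -1·6366 + 1·-3119 + -3·1567 + -2·-812 = -12562

-1,1,-3,-2 ; -12562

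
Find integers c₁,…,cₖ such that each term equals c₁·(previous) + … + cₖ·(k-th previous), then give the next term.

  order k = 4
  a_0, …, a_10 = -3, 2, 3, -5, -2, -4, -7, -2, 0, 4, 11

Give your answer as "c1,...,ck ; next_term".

  a_4 = 1·-5 + 0·3 + 0·2 + -1·-3 = -2
  a_5 = 1·-2 + 0·-5 + 0·3 + -1·2 = -4
  a_6 = 1·-4 + 0·-2 + 0·-5 + -1·3 = -7
  a_7 = 1·-7 + 0·-4 + 0·-2 + -1·-5 = -2
  a_8 = 1·-2 + 0·-7 + 0·-4 + -1·-2 = 0
  a_9 = 1·0 + 0·-2 + 0·-7 + -1·-4 = 4
  a_10 = 1·4 + 0·0 + 0·-2 + -1·-7 = 11
  a_11 = 1·11 + 0·4 + 0·0 + -1·-2 = 13

1,0,0,-1 ; 13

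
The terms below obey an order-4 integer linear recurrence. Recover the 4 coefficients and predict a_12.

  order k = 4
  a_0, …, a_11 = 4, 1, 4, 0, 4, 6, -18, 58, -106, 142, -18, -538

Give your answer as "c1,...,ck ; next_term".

-3,-2,4,2 ; 2006

  a_4 = -3·0 + -2·4 + 4·1 + 2·4 = 4
  a_5 = -3·4 + -2·0 + 4·4 + 2·1 = 6
  a_6 = -3·6 + -2·4 + 4·0 + 2·4 = -18
  a_7 = -3·-18 + -2·6 + 4·4 + 2·0 = 58
  a_8 = -3·58 + -2·-18 + 4·6 + 2·4 = -106
  a_9 = -3·-106 + -2·58 + 4·-18 + 2·6 = 142
  a_10 = -3·142 + -2·-106 + 4·58 + 2·-18 = -18
  a_11 = -3·-18 + -2·142 + 4·-106 + 2·58 = -538
  a_12 = -3·-538 + -2·-18 + 4·142 + 2·-106 = 2006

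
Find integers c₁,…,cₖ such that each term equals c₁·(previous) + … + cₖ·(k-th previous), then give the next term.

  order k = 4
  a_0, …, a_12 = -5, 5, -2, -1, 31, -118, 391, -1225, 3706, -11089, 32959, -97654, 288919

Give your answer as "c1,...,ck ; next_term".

-3,1,2,-4 ; -854137

  a_4 = -3·-1 + 1·-2 + 2·5 + -4·-5 = 31
  a_5 = -3·31 + 1·-1 + 2·-2 + -4·5 = -118
  a_6 = -3·-118 + 1·31 + 2·-1 + -4·-2 = 391
  a_7 = -3·391 + 1·-118 + 2·31 + -4·-1 = -1225
  a_8 = -3·-1225 + 1·391 + 2·-118 + -4·31 = 3706
  a_9 = -3·3706 + 1·-1225 + 2·391 + -4·-118 = -11089
  a_10 = -3·-11089 + 1·3706 + 2·-1225 + -4·391 = 32959
  a_11 = -3·32959 + 1·-11089 + 2·3706 + -4·-1225 = -97654
  a_12 = -3·-97654 + 1·32959 + 2·-11089 + -4·3706 = 288919
  a_13 = -3·288919 + 1·-97654 + 2·32959 + -4·-11089 = -854137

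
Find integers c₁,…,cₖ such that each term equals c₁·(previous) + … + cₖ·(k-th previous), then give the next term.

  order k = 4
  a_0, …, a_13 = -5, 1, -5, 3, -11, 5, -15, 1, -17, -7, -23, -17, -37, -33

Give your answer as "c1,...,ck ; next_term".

-1,1,2,1 ; -61

  a_4 = -1·3 + 1·-5 + 2·1 + 1·-5 = -11
  a_5 = -1·-11 + 1·3 + 2·-5 + 1·1 = 5
  a_6 = -1·5 + 1·-11 + 2·3 + 1·-5 = -15
  a_7 = -1·-15 + 1·5 + 2·-11 + 1·3 = 1
  a_8 = -1·1 + 1·-15 + 2·5 + 1·-11 = -17
  a_9 = -1·-17 + 1·1 + 2·-15 + 1·5 = -7
  a_10 = -1·-7 + 1·-17 + 2·1 + 1·-15 = -23
  a_11 = -1·-23 + 1·-7 + 2·-17 + 1·1 = -17
  a_12 = -1·-17 + 1·-23 + 2·-7 + 1·-17 = -37
  a_13 = -1·-37 + 1·-17 + 2·-23 + 1·-7 = -33
  a_14 = -1·-33 + 1·-37 + 2·-17 + 1·-23 = -61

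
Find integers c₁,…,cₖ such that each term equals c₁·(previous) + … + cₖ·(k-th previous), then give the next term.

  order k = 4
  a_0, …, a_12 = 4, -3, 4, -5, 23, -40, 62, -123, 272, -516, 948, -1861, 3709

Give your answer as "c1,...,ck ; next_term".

  a_4 = -1·-5 + 0·4 + -2·-3 + 3·4 = 23
  a_5 = -1·23 + 0·-5 + -2·4 + 3·-3 = -40
  a_6 = -1·-40 + 0·23 + -2·-5 + 3·4 = 62
  a_7 = -1·62 + 0·-40 + -2·23 + 3·-5 = -123
  a_8 = -1·-123 + 0·62 + -2·-40 + 3·23 = 272
  a_9 = -1·272 + 0·-123 + -2·62 + 3·-40 = -516
  a_10 = -1·-516 + 0·272 + -2·-123 + 3·62 = 948
  a_11 = -1·948 + 0·-516 + -2·272 + 3·-123 = -1861
  a_12 = -1·-1861 + 0·948 + -2·-516 + 3·272 = 3709
  a_13 = -1·3709 + 0·-1861 + -2·948 + 3·-516 = -7153

-1,0,-2,3 ; -7153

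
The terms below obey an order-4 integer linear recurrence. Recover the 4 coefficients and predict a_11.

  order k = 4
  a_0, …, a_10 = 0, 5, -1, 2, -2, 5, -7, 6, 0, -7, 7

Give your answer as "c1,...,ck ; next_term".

-2,-2,0,1 ; 6

  a_4 = -2·2 + -2·-1 + 0·5 + 1·0 = -2
  a_5 = -2·-2 + -2·2 + 0·-1 + 1·5 = 5
  a_6 = -2·5 + -2·-2 + 0·2 + 1·-1 = -7
  a_7 = -2·-7 + -2·5 + 0·-2 + 1·2 = 6
  a_8 = -2·6 + -2·-7 + 0·5 + 1·-2 = 0
  a_9 = -2·0 + -2·6 + 0·-7 + 1·5 = -7
  a_10 = -2·-7 + -2·0 + 0·6 + 1·-7 = 7
  a_11 = -2·7 + -2·-7 + 0·0 + 1·6 = 6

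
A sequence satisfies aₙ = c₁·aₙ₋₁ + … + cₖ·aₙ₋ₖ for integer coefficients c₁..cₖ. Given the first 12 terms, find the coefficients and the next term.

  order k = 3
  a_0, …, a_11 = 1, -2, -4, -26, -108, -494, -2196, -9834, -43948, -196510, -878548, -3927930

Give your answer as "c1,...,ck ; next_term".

4,3,-4 ; -17561324

  a_3 = 4·-4 + 3·-2 + -4·1 = -26
  a_4 = 4·-26 + 3·-4 + -4·-2 = -108
  a_5 = 4·-108 + 3·-26 + -4·-4 = -494
  a_6 = 4·-494 + 3·-108 + -4·-26 = -2196
  a_7 = 4·-2196 + 3·-494 + -4·-108 = -9834
  a_8 = 4·-9834 + 3·-2196 + -4·-494 = -43948
  a_9 = 4·-43948 + 3·-9834 + -4·-2196 = -196510
  a_10 = 4·-196510 + 3·-43948 + -4·-9834 = -878548
  a_11 = 4·-878548 + 3·-196510 + -4·-43948 = -3927930
  a_12 = 4·-3927930 + 3·-878548 + -4·-196510 = -17561324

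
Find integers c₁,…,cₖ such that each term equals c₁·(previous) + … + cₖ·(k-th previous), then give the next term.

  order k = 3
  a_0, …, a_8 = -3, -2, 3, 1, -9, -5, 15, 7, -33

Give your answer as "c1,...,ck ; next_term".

1,-2,2 ; -17

  a_3 = 1·3 + -2·-2 + 2·-3 = 1
  a_4 = 1·1 + -2·3 + 2·-2 = -9
  a_5 = 1·-9 + -2·1 + 2·3 = -5
  a_6 = 1·-5 + -2·-9 + 2·1 = 15
  a_7 = 1·15 + -2·-5 + 2·-9 = 7
  a_8 = 1·7 + -2·15 + 2·-5 = -33
  a_9 = 1·-33 + -2·7 + 2·15 = -17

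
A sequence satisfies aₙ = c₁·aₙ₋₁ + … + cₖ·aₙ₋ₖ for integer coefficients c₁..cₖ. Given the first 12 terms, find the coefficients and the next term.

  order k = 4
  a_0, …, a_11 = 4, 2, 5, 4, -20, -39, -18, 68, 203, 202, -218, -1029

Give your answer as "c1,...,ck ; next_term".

  a_4 = 1·4 + -2·5 + -1·2 + -3·4 = -20
  a_5 = 1·-20 + -2·4 + -1·5 + -3·2 = -39
  a_6 = 1·-39 + -2·-20 + -1·4 + -3·5 = -18
  a_7 = 1·-18 + -2·-39 + -1·-20 + -3·4 = 68
  a_8 = 1·68 + -2·-18 + -1·-39 + -3·-20 = 203
  a_9 = 1·203 + -2·68 + -1·-18 + -3·-39 = 202
  a_10 = 1·202 + -2·203 + -1·68 + -3·-18 = -218
  a_11 = 1·-218 + -2·202 + -1·203 + -3·68 = -1029
  a_12 = 1·-1029 + -2·-218 + -1·202 + -3·203 = -1404

1,-2,-1,-3 ; -1404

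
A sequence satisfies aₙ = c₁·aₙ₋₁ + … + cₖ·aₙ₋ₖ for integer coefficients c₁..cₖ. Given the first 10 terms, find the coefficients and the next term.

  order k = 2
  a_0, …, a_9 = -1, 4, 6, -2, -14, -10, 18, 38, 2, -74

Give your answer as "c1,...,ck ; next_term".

1,-2 ; -78

  a_2 = 1·4 + -2·-1 = 6
  a_3 = 1·6 + -2·4 = -2
  a_4 = 1·-2 + -2·6 = -14
  a_5 = 1·-14 + -2·-2 = -10
  a_6 = 1·-10 + -2·-14 = 18
  a_7 = 1·18 + -2·-10 = 38
  a_8 = 1·38 + -2·18 = 2
  a_9 = 1·2 + -2·38 = -74
  a_10 = 1·-74 + -2·2 = -78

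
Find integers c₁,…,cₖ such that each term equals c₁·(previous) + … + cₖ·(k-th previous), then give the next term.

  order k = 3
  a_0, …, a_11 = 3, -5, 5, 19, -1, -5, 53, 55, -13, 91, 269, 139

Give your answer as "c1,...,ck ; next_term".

  a_3 = 1·5 + -1·-5 + 3·3 = 19
  a_4 = 1·19 + -1·5 + 3·-5 = -1
  a_5 = 1·-1 + -1·19 + 3·5 = -5
  a_6 = 1·-5 + -1·-1 + 3·19 = 53
  a_7 = 1·53 + -1·-5 + 3·-1 = 55
  a_8 = 1·55 + -1·53 + 3·-5 = -13
  a_9 = 1·-13 + -1·55 + 3·53 = 91
  a_10 = 1·91 + -1·-13 + 3·55 = 269
  a_11 = 1·269 + -1·91 + 3·-13 = 139
  a_12 = 1·139 + -1·269 + 3·91 = 143

1,-1,3 ; 143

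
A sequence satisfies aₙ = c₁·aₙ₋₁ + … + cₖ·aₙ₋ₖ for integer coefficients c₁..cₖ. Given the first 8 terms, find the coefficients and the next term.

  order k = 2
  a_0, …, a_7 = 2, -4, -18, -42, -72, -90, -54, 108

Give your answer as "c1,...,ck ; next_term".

  a_2 = 3·-4 + -3·2 = -18
  a_3 = 3·-18 + -3·-4 = -42
  a_4 = 3·-42 + -3·-18 = -72
  a_5 = 3·-72 + -3·-42 = -90
  a_6 = 3·-90 + -3·-72 = -54
  a_7 = 3·-54 + -3·-90 = 108
  a_8 = 3·108 + -3·-54 = 486

3,-3 ; 486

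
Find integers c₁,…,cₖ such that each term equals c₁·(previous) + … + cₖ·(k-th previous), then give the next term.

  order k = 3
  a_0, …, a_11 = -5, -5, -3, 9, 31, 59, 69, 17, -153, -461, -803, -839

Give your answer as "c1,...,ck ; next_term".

2,-1,-2 ; 47

  a_3 = 2·-3 + -1·-5 + -2·-5 = 9
  a_4 = 2·9 + -1·-3 + -2·-5 = 31
  a_5 = 2·31 + -1·9 + -2·-3 = 59
  a_6 = 2·59 + -1·31 + -2·9 = 69
  a_7 = 2·69 + -1·59 + -2·31 = 17
  a_8 = 2·17 + -1·69 + -2·59 = -153
  a_9 = 2·-153 + -1·17 + -2·69 = -461
  a_10 = 2·-461 + -1·-153 + -2·17 = -803
  a_11 = 2·-803 + -1·-461 + -2·-153 = -839
  a_12 = 2·-839 + -1·-803 + -2·-461 = 47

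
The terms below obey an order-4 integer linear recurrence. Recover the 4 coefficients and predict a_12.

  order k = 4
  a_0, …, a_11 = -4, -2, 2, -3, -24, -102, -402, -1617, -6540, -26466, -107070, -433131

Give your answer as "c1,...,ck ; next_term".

4,0,0,3 ; -1752144

  a_4 = 4·-3 + 0·2 + 0·-2 + 3·-4 = -24
  a_5 = 4·-24 + 0·-3 + 0·2 + 3·-2 = -102
  a_6 = 4·-102 + 0·-24 + 0·-3 + 3·2 = -402
  a_7 = 4·-402 + 0·-102 + 0·-24 + 3·-3 = -1617
  a_8 = 4·-1617 + 0·-402 + 0·-102 + 3·-24 = -6540
  a_9 = 4·-6540 + 0·-1617 + 0·-402 + 3·-102 = -26466
  a_10 = 4·-26466 + 0·-6540 + 0·-1617 + 3·-402 = -107070
  a_11 = 4·-107070 + 0·-26466 + 0·-6540 + 3·-1617 = -433131
  a_12 = 4·-433131 + 0·-107070 + 0·-26466 + 3·-6540 = -1752144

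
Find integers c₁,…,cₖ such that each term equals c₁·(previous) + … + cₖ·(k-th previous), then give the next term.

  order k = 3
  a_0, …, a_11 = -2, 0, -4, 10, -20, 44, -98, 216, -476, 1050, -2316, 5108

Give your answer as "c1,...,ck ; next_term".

-2,0,-1 ; -11266

  a_3 = -2·-4 + 0·0 + -1·-2 = 10
  a_4 = -2·10 + 0·-4 + -1·0 = -20
  a_5 = -2·-20 + 0·10 + -1·-4 = 44
  a_6 = -2·44 + 0·-20 + -1·10 = -98
  a_7 = -2·-98 + 0·44 + -1·-20 = 216
  a_8 = -2·216 + 0·-98 + -1·44 = -476
  a_9 = -2·-476 + 0·216 + -1·-98 = 1050
  a_10 = -2·1050 + 0·-476 + -1·216 = -2316
  a_11 = -2·-2316 + 0·1050 + -1·-476 = 5108
  a_12 = -2·5108 + 0·-2316 + -1·1050 = -11266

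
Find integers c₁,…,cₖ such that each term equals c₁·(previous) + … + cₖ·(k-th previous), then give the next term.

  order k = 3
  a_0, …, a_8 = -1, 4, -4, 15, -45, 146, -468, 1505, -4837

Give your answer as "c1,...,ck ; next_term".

-3,1,1 ; 15548

  a_3 = -3·-4 + 1·4 + 1·-1 = 15
  a_4 = -3·15 + 1·-4 + 1·4 = -45
  a_5 = -3·-45 + 1·15 + 1·-4 = 146
  a_6 = -3·146 + 1·-45 + 1·15 = -468
  a_7 = -3·-468 + 1·146 + 1·-45 = 1505
  a_8 = -3·1505 + 1·-468 + 1·146 = -4837
  a_9 = -3·-4837 + 1·1505 + 1·-468 = 15548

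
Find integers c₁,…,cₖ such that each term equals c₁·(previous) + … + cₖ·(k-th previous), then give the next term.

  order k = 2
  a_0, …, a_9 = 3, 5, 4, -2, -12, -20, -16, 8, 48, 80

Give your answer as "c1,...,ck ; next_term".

2,-2 ; 64

  a_2 = 2·5 + -2·3 = 4
  a_3 = 2·4 + -2·5 = -2
  a_4 = 2·-2 + -2·4 = -12
  a_5 = 2·-12 + -2·-2 = -20
  a_6 = 2·-20 + -2·-12 = -16
  a_7 = 2·-16 + -2·-20 = 8
  a_8 = 2·8 + -2·-16 = 48
  a_9 = 2·48 + -2·8 = 80
  a_10 = 2·80 + -2·48 = 64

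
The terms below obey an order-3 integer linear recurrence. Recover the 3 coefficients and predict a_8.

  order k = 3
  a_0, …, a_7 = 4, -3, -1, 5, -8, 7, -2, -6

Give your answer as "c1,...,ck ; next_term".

  a_3 = -1·-1 + 0·-3 + 1·4 = 5
  a_4 = -1·5 + 0·-1 + 1·-3 = -8
  a_5 = -1·-8 + 0·5 + 1·-1 = 7
  a_6 = -1·7 + 0·-8 + 1·5 = -2
  a_7 = -1·-2 + 0·7 + 1·-8 = -6
  a_8 = -1·-6 + 0·-2 + 1·7 = 13

-1,0,1 ; 13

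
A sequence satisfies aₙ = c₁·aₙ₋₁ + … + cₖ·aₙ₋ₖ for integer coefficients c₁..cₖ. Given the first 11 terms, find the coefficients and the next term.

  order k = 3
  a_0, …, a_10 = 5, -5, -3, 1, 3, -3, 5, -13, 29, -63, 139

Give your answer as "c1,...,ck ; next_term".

-2,0,-1 ; -307

  a_3 = -2·-3 + 0·-5 + -1·5 = 1
  a_4 = -2·1 + 0·-3 + -1·-5 = 3
  a_5 = -2·3 + 0·1 + -1·-3 = -3
  a_6 = -2·-3 + 0·3 + -1·1 = 5
  a_7 = -2·5 + 0·-3 + -1·3 = -13
  a_8 = -2·-13 + 0·5 + -1·-3 = 29
  a_9 = -2·29 + 0·-13 + -1·5 = -63
  a_10 = -2·-63 + 0·29 + -1·-13 = 139
  a_11 = -2·139 + 0·-63 + -1·29 = -307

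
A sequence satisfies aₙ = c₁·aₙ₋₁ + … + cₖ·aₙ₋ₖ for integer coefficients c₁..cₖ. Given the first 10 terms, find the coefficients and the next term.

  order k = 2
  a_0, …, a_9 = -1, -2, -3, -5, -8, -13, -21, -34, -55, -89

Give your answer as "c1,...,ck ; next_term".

  a_2 = 1·-2 + 1·-1 = -3
  a_3 = 1·-3 + 1·-2 = -5
  a_4 = 1·-5 + 1·-3 = -8
  a_5 = 1·-8 + 1·-5 = -13
  a_6 = 1·-13 + 1·-8 = -21
  a_7 = 1·-21 + 1·-13 = -34
  a_8 = 1·-34 + 1·-21 = -55
  a_9 = 1·-55 + 1·-34 = -89
  a_10 = 1·-89 + 1·-55 = -144

1,1 ; -144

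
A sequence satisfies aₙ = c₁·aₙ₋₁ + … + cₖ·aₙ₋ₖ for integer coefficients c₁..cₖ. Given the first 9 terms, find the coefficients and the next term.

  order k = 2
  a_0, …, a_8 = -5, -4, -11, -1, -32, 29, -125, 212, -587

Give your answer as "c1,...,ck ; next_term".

-1,3 ; 1223

  a_2 = -1·-4 + 3·-5 = -11
  a_3 = -1·-11 + 3·-4 = -1
  a_4 = -1·-1 + 3·-11 = -32
  a_5 = -1·-32 + 3·-1 = 29
  a_6 = -1·29 + 3·-32 = -125
  a_7 = -1·-125 + 3·29 = 212
  a_8 = -1·212 + 3·-125 = -587
  a_9 = -1·-587 + 3·212 = 1223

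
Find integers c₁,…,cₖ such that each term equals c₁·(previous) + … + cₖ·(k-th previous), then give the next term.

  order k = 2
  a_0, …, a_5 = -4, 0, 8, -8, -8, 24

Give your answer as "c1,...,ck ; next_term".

  a_2 = -1·0 + -2·-4 = 8
  a_3 = -1·8 + -2·0 = -8
  a_4 = -1·-8 + -2·8 = -8
  a_5 = -1·-8 + -2·-8 = 24
  a_6 = -1·24 + -2·-8 = -8

-1,-2 ; -8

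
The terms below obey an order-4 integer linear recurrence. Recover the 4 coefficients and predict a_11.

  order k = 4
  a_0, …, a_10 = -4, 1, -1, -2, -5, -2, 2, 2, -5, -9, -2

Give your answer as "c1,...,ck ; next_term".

  a_4 = 1·-2 + -1·-1 + 0·1 + 1·-4 = -5
  a_5 = 1·-5 + -1·-2 + 0·-1 + 1·1 = -2
  a_6 = 1·-2 + -1·-5 + 0·-2 + 1·-1 = 2
  a_7 = 1·2 + -1·-2 + 0·-5 + 1·-2 = 2
  a_8 = 1·2 + -1·2 + 0·-2 + 1·-5 = -5
  a_9 = 1·-5 + -1·2 + 0·2 + 1·-2 = -9
  a_10 = 1·-9 + -1·-5 + 0·2 + 1·2 = -2
  a_11 = 1·-2 + -1·-9 + 0·-5 + 1·2 = 9

1,-1,0,1 ; 9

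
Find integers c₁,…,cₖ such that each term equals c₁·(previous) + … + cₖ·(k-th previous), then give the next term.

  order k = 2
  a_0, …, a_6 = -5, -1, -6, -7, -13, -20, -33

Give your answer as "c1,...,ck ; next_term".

  a_2 = 1·-1 + 1·-5 = -6
  a_3 = 1·-6 + 1·-1 = -7
  a_4 = 1·-7 + 1·-6 = -13
  a_5 = 1·-13 + 1·-7 = -20
  a_6 = 1·-20 + 1·-13 = -33
  a_7 = 1·-33 + 1·-20 = -53

1,1 ; -53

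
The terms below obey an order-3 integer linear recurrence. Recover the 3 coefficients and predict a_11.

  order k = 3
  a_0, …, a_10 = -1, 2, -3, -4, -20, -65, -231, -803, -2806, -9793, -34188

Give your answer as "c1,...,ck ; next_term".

  a_3 = 3·-3 + 2·2 + -1·-1 = -4
  a_4 = 3·-4 + 2·-3 + -1·2 = -20
  a_5 = 3·-20 + 2·-4 + -1·-3 = -65
  a_6 = 3·-65 + 2·-20 + -1·-4 = -231
  a_7 = 3·-231 + 2·-65 + -1·-20 = -803
  a_8 = 3·-803 + 2·-231 + -1·-65 = -2806
  a_9 = 3·-2806 + 2·-803 + -1·-231 = -9793
  a_10 = 3·-9793 + 2·-2806 + -1·-803 = -34188
  a_11 = 3·-34188 + 2·-9793 + -1·-2806 = -119344

3,2,-1 ; -119344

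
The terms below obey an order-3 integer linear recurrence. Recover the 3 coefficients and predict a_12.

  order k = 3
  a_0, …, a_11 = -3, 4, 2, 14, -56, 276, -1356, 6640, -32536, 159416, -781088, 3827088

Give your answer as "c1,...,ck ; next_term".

-4,4,-2 ; -18751536

  a_3 = -4·2 + 4·4 + -2·-3 = 14
  a_4 = -4·14 + 4·2 + -2·4 = -56
  a_5 = -4·-56 + 4·14 + -2·2 = 276
  a_6 = -4·276 + 4·-56 + -2·14 = -1356
  a_7 = -4·-1356 + 4·276 + -2·-56 = 6640
  a_8 = -4·6640 + 4·-1356 + -2·276 = -32536
  a_9 = -4·-32536 + 4·6640 + -2·-1356 = 159416
  a_10 = -4·159416 + 4·-32536 + -2·6640 = -781088
  a_11 = -4·-781088 + 4·159416 + -2·-32536 = 3827088
  a_12 = -4·3827088 + 4·-781088 + -2·159416 = -18751536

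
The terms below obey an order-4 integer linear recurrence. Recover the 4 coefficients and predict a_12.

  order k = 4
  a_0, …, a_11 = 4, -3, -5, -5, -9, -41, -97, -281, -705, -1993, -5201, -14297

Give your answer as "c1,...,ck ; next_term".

1,4,0,4 ; -37921

  a_4 = 1·-5 + 4·-5 + 0·-3 + 4·4 = -9
  a_5 = 1·-9 + 4·-5 + 0·-5 + 4·-3 = -41
  a_6 = 1·-41 + 4·-9 + 0·-5 + 4·-5 = -97
  a_7 = 1·-97 + 4·-41 + 0·-9 + 4·-5 = -281
  a_8 = 1·-281 + 4·-97 + 0·-41 + 4·-9 = -705
  a_9 = 1·-705 + 4·-281 + 0·-97 + 4·-41 = -1993
  a_10 = 1·-1993 + 4·-705 + 0·-281 + 4·-97 = -5201
  a_11 = 1·-5201 + 4·-1993 + 0·-705 + 4·-281 = -14297
  a_12 = 1·-14297 + 4·-5201 + 0·-1993 + 4·-705 = -37921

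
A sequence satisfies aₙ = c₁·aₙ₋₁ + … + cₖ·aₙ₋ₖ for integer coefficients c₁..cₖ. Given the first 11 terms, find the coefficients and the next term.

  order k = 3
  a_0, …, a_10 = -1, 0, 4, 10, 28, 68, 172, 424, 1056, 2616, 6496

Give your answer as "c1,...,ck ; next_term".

2,2,-2 ; 16112

  a_3 = 2·4 + 2·0 + -2·-1 = 10
  a_4 = 2·10 + 2·4 + -2·0 = 28
  a_5 = 2·28 + 2·10 + -2·4 = 68
  a_6 = 2·68 + 2·28 + -2·10 = 172
  a_7 = 2·172 + 2·68 + -2·28 = 424
  a_8 = 2·424 + 2·172 + -2·68 = 1056
  a_9 = 2·1056 + 2·424 + -2·172 = 2616
  a_10 = 2·2616 + 2·1056 + -2·424 = 6496
  a_11 = 2·6496 + 2·2616 + -2·1056 = 16112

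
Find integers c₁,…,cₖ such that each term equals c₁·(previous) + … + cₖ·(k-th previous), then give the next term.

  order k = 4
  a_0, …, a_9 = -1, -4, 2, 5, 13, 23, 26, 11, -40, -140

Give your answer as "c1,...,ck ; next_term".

  a_4 = 2·5 + -1·2 + -1·-4 + -1·-1 = 13
  a_5 = 2·13 + -1·5 + -1·2 + -1·-4 = 23
  a_6 = 2·23 + -1·13 + -1·5 + -1·2 = 26
  a_7 = 2·26 + -1·23 + -1·13 + -1·5 = 11
  a_8 = 2·11 + -1·26 + -1·23 + -1·13 = -40
  a_9 = 2·-40 + -1·11 + -1·26 + -1·23 = -140
  a_10 = 2·-140 + -1·-40 + -1·11 + -1·26 = -277

2,-1,-1,-1 ; -277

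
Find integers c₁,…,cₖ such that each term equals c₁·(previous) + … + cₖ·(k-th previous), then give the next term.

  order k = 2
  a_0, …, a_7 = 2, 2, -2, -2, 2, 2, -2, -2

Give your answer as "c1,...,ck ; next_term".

0,-1 ; 2

  a_2 = 0·2 + -1·2 = -2
  a_3 = 0·-2 + -1·2 = -2
  a_4 = 0·-2 + -1·-2 = 2
  a_5 = 0·2 + -1·-2 = 2
  a_6 = 0·2 + -1·2 = -2
  a_7 = 0·-2 + -1·2 = -2
  a_8 = 0·-2 + -1·-2 = 2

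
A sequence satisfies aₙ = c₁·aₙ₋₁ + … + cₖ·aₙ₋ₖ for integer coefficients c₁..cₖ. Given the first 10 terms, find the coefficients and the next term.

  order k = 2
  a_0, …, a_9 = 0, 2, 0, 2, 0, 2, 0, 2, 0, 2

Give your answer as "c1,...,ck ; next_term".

0,1 ; 0

  a_2 = 0·2 + 1·0 = 0
  a_3 = 0·0 + 1·2 = 2
  a_4 = 0·2 + 1·0 = 0
  a_5 = 0·0 + 1·2 = 2
  a_6 = 0·2 + 1·0 = 0
  a_7 = 0·0 + 1·2 = 2
  a_8 = 0·2 + 1·0 = 0
  a_9 = 0·0 + 1·2 = 2
  a_10 = 0·2 + 1·0 = 0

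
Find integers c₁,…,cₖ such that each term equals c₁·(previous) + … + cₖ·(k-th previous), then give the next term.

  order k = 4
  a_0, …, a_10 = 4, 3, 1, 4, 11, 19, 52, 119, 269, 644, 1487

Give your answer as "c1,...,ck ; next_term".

  a_4 = 1·4 + 2·1 + 3·3 + -1·4 = 11
  a_5 = 1·11 + 2·4 + 3·1 + -1·3 = 19
  a_6 = 1·19 + 2·11 + 3·4 + -1·1 = 52
  a_7 = 1·52 + 2·19 + 3·11 + -1·4 = 119
  a_8 = 1·119 + 2·52 + 3·19 + -1·11 = 269
  a_9 = 1·269 + 2·119 + 3·52 + -1·19 = 644
  a_10 = 1·644 + 2·269 + 3·119 + -1·52 = 1487
  a_11 = 1·1487 + 2·644 + 3·269 + -1·119 = 3463

1,2,3,-1 ; 3463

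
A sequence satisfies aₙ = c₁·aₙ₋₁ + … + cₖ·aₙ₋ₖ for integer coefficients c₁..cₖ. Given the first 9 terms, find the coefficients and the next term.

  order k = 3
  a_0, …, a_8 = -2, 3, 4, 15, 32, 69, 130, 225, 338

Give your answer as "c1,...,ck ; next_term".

3,-1,-3 ; 399

  a_3 = 3·4 + -1·3 + -3·-2 = 15
  a_4 = 3·15 + -1·4 + -3·3 = 32
  a_5 = 3·32 + -1·15 + -3·4 = 69
  a_6 = 3·69 + -1·32 + -3·15 = 130
  a_7 = 3·130 + -1·69 + -3·32 = 225
  a_8 = 3·225 + -1·130 + -3·69 = 338
  a_9 = 3·338 + -1·225 + -3·130 = 399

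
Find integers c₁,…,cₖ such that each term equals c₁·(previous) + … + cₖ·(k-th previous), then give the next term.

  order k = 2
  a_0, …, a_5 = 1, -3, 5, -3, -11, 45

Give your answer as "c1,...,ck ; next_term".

  a_2 = -3·-3 + -4·1 = 5
  a_3 = -3·5 + -4·-3 = -3
  a_4 = -3·-3 + -4·5 = -11
  a_5 = -3·-11 + -4·-3 = 45
  a_6 = -3·45 + -4·-11 = -91

-3,-4 ; -91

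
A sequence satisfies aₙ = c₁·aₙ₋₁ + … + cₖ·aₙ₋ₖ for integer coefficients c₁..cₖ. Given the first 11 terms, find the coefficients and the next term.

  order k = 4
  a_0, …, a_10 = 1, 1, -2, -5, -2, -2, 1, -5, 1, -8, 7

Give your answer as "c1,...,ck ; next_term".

0,1,-1,1 ; -14

  a_4 = 0·-5 + 1·-2 + -1·1 + 1·1 = -2
  a_5 = 0·-2 + 1·-5 + -1·-2 + 1·1 = -2
  a_6 = 0·-2 + 1·-2 + -1·-5 + 1·-2 = 1
  a_7 = 0·1 + 1·-2 + -1·-2 + 1·-5 = -5
  a_8 = 0·-5 + 1·1 + -1·-2 + 1·-2 = 1
  a_9 = 0·1 + 1·-5 + -1·1 + 1·-2 = -8
  a_10 = 0·-8 + 1·1 + -1·-5 + 1·1 = 7
  a_11 = 0·7 + 1·-8 + -1·1 + 1·-5 = -14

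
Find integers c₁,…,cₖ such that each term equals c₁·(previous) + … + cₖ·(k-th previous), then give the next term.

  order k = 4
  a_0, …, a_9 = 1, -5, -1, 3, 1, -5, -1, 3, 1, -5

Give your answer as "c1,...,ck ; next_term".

0,0,0,1 ; -1

  a_4 = 0·3 + 0·-1 + 0·-5 + 1·1 = 1
  a_5 = 0·1 + 0·3 + 0·-1 + 1·-5 = -5
  a_6 = 0·-5 + 0·1 + 0·3 + 1·-1 = -1
  a_7 = 0·-1 + 0·-5 + 0·1 + 1·3 = 3
  a_8 = 0·3 + 0·-1 + 0·-5 + 1·1 = 1
  a_9 = 0·1 + 0·3 + 0·-1 + 1·-5 = -5
  a_10 = 0·-5 + 0·1 + 0·3 + 1·-1 = -1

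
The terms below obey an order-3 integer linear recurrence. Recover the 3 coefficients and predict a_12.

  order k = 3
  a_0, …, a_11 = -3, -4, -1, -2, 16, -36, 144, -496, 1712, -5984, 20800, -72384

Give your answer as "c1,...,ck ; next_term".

  a_3 = -2·-1 + 4·-4 + -4·-3 = -2
  a_4 = -2·-2 + 4·-1 + -4·-4 = 16
  a_5 = -2·16 + 4·-2 + -4·-1 = -36
  a_6 = -2·-36 + 4·16 + -4·-2 = 144
  a_7 = -2·144 + 4·-36 + -4·16 = -496
  a_8 = -2·-496 + 4·144 + -4·-36 = 1712
  a_9 = -2·1712 + 4·-496 + -4·144 = -5984
  a_10 = -2·-5984 + 4·1712 + -4·-496 = 20800
  a_11 = -2·20800 + 4·-5984 + -4·1712 = -72384
  a_12 = -2·-72384 + 4·20800 + -4·-5984 = 251904

-2,4,-4 ; 251904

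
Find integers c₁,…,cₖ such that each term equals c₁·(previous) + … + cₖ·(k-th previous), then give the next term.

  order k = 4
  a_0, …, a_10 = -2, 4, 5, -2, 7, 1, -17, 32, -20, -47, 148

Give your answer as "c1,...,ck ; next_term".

  a_4 = -1·-2 + -1·5 + 2·4 + -1·-2 = 7
  a_5 = -1·7 + -1·-2 + 2·5 + -1·4 = 1
  a_6 = -1·1 + -1·7 + 2·-2 + -1·5 = -17
  a_7 = -1·-17 + -1·1 + 2·7 + -1·-2 = 32
  a_8 = -1·32 + -1·-17 + 2·1 + -1·7 = -20
  a_9 = -1·-20 + -1·32 + 2·-17 + -1·1 = -47
  a_10 = -1·-47 + -1·-20 + 2·32 + -1·-17 = 148
  a_11 = -1·148 + -1·-47 + 2·-20 + -1·32 = -173

-1,-1,2,-1 ; -173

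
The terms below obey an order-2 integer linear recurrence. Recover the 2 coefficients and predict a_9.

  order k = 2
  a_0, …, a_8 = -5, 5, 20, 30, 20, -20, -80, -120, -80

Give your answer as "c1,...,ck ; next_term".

2,-2 ; 80

  a_2 = 2·5 + -2·-5 = 20
  a_3 = 2·20 + -2·5 = 30
  a_4 = 2·30 + -2·20 = 20
  a_5 = 2·20 + -2·30 = -20
  a_6 = 2·-20 + -2·20 = -80
  a_7 = 2·-80 + -2·-20 = -120
  a_8 = 2·-120 + -2·-80 = -80
  a_9 = 2·-80 + -2·-120 = 80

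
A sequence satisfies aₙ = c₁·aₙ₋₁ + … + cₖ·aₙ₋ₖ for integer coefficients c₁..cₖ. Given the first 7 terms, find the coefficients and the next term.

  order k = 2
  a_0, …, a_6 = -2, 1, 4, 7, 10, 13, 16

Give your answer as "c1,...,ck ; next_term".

  a_2 = 2·1 + -1·-2 = 4
  a_3 = 2·4 + -1·1 = 7
  a_4 = 2·7 + -1·4 = 10
  a_5 = 2·10 + -1·7 = 13
  a_6 = 2·13 + -1·10 = 16
  a_7 = 2·16 + -1·13 = 19

2,-1 ; 19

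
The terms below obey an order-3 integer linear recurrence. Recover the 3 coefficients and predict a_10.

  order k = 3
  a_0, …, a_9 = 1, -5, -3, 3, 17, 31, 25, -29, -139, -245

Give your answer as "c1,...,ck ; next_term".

2,-2,-1 ; -183

  a_3 = 2·-3 + -2·-5 + -1·1 = 3
  a_4 = 2·3 + -2·-3 + -1·-5 = 17
  a_5 = 2·17 + -2·3 + -1·-3 = 31
  a_6 = 2·31 + -2·17 + -1·3 = 25
  a_7 = 2·25 + -2·31 + -1·17 = -29
  a_8 = 2·-29 + -2·25 + -1·31 = -139
  a_9 = 2·-139 + -2·-29 + -1·25 = -245
  a_10 = 2·-245 + -2·-139 + -1·-29 = -183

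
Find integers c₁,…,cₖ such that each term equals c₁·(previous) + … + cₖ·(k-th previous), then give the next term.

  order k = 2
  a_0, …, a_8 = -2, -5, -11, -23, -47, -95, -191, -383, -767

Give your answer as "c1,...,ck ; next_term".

3,-2 ; -1535

  a_2 = 3·-5 + -2·-2 = -11
  a_3 = 3·-11 + -2·-5 = -23
  a_4 = 3·-23 + -2·-11 = -47
  a_5 = 3·-47 + -2·-23 = -95
  a_6 = 3·-95 + -2·-47 = -191
  a_7 = 3·-191 + -2·-95 = -383
  a_8 = 3·-383 + -2·-191 = -767
  a_9 = 3·-767 + -2·-383 = -1535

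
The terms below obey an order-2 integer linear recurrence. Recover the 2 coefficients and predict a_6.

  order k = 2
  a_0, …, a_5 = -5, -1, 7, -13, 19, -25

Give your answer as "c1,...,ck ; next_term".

-2,-1 ; 31

  a_2 = -2·-1 + -1·-5 = 7
  a_3 = -2·7 + -1·-1 = -13
  a_4 = -2·-13 + -1·7 = 19
  a_5 = -2·19 + -1·-13 = -25
  a_6 = -2·-25 + -1·19 = 31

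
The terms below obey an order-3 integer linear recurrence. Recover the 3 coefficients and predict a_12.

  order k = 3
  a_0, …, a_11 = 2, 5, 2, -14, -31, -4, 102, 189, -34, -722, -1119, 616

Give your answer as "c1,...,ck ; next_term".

  a_3 = 2·2 + -4·5 + 1·2 = -14
  a_4 = 2·-14 + -4·2 + 1·5 = -31
  a_5 = 2·-31 + -4·-14 + 1·2 = -4
  a_6 = 2·-4 + -4·-31 + 1·-14 = 102
  a_7 = 2·102 + -4·-4 + 1·-31 = 189
  a_8 = 2·189 + -4·102 + 1·-4 = -34
  a_9 = 2·-34 + -4·189 + 1·102 = -722
  a_10 = 2·-722 + -4·-34 + 1·189 = -1119
  a_11 = 2·-1119 + -4·-722 + 1·-34 = 616
  a_12 = 2·616 + -4·-1119 + 1·-722 = 4986

2,-4,1 ; 4986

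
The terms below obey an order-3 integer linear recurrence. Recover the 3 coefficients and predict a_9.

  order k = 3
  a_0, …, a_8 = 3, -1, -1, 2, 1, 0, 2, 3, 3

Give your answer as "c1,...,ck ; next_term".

  a_3 = 1·-1 + 0·-1 + 1·3 = 2
  a_4 = 1·2 + 0·-1 + 1·-1 = 1
  a_5 = 1·1 + 0·2 + 1·-1 = 0
  a_6 = 1·0 + 0·1 + 1·2 = 2
  a_7 = 1·2 + 0·0 + 1·1 = 3
  a_8 = 1·3 + 0·2 + 1·0 = 3
  a_9 = 1·3 + 0·3 + 1·2 = 5

1,0,1 ; 5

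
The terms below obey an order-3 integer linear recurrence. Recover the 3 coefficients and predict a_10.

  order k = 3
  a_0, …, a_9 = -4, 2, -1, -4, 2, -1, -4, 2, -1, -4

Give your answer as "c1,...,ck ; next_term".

0,0,1 ; 2

  a_3 = 0·-1 + 0·2 + 1·-4 = -4
  a_4 = 0·-4 + 0·-1 + 1·2 = 2
  a_5 = 0·2 + 0·-4 + 1·-1 = -1
  a_6 = 0·-1 + 0·2 + 1·-4 = -4
  a_7 = 0·-4 + 0·-1 + 1·2 = 2
  a_8 = 0·2 + 0·-4 + 1·-1 = -1
  a_9 = 0·-1 + 0·2 + 1·-4 = -4
  a_10 = 0·-4 + 0·-1 + 1·2 = 2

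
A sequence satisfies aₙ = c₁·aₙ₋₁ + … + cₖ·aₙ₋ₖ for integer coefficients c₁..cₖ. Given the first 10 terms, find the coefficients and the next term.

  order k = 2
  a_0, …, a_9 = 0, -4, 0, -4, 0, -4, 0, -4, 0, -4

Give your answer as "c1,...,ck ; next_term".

0,1 ; 0

  a_2 = 0·-4 + 1·0 = 0
  a_3 = 0·0 + 1·-4 = -4
  a_4 = 0·-4 + 1·0 = 0
  a_5 = 0·0 + 1·-4 = -4
  a_6 = 0·-4 + 1·0 = 0
  a_7 = 0·0 + 1·-4 = -4
  a_8 = 0·-4 + 1·0 = 0
  a_9 = 0·0 + 1·-4 = -4
  a_10 = 0·-4 + 1·0 = 0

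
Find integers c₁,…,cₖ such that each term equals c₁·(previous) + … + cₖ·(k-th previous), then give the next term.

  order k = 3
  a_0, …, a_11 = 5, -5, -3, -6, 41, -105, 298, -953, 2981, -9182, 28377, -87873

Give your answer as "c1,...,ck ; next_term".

  a_3 = -3·-3 + -1·-5 + -4·5 = -6
  a_4 = -3·-6 + -1·-3 + -4·-5 = 41
  a_5 = -3·41 + -1·-6 + -4·-3 = -105
  a_6 = -3·-105 + -1·41 + -4·-6 = 298
  a_7 = -3·298 + -1·-105 + -4·41 = -953
  a_8 = -3·-953 + -1·298 + -4·-105 = 2981
  a_9 = -3·2981 + -1·-953 + -4·298 = -9182
  a_10 = -3·-9182 + -1·2981 + -4·-953 = 28377
  a_11 = -3·28377 + -1·-9182 + -4·2981 = -87873
  a_12 = -3·-87873 + -1·28377 + -4·-9182 = 271970

-3,-1,-4 ; 271970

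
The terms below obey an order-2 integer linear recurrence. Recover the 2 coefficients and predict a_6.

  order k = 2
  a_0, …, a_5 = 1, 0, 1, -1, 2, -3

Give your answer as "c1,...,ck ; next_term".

  a_2 = -1·0 + 1·1 = 1
  a_3 = -1·1 + 1·0 = -1
  a_4 = -1·-1 + 1·1 = 2
  a_5 = -1·2 + 1·-1 = -3
  a_6 = -1·-3 + 1·2 = 5

-1,1 ; 5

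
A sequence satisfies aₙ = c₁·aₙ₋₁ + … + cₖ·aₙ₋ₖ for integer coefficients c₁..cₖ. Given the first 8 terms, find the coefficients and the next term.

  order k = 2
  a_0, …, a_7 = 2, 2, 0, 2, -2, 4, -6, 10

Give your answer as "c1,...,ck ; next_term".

-1,1 ; -16

  a_2 = -1·2 + 1·2 = 0
  a_3 = -1·0 + 1·2 = 2
  a_4 = -1·2 + 1·0 = -2
  a_5 = -1·-2 + 1·2 = 4
  a_6 = -1·4 + 1·-2 = -6
  a_7 = -1·-6 + 1·4 = 10
  a_8 = -1·10 + 1·-6 = -16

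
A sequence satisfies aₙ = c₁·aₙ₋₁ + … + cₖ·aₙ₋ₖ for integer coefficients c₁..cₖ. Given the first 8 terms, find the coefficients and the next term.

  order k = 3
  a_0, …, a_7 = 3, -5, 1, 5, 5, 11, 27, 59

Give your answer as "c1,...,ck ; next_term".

2,0,1 ; 129

  a_3 = 2·1 + 0·-5 + 1·3 = 5
  a_4 = 2·5 + 0·1 + 1·-5 = 5
  a_5 = 2·5 + 0·5 + 1·1 = 11
  a_6 = 2·11 + 0·5 + 1·5 = 27
  a_7 = 2·27 + 0·11 + 1·5 = 59
  a_8 = 2·59 + 0·27 + 1·11 = 129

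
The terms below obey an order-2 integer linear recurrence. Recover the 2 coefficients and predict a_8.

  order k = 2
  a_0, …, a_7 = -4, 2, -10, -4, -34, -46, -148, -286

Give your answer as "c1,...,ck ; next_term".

  a_2 = 1·2 + 3·-4 = -10
  a_3 = 1·-10 + 3·2 = -4
  a_4 = 1·-4 + 3·-10 = -34
  a_5 = 1·-34 + 3·-4 = -46
  a_6 = 1·-46 + 3·-34 = -148
  a_7 = 1·-148 + 3·-46 = -286
  a_8 = 1·-286 + 3·-148 = -730

1,3 ; -730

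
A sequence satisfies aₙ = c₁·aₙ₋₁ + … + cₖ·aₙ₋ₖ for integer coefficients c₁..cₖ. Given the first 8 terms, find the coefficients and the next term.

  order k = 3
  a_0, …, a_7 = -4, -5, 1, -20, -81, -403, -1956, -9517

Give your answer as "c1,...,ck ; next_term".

4,4,1 ; -46295

  a_3 = 4·1 + 4·-5 + 1·-4 = -20
  a_4 = 4·-20 + 4·1 + 1·-5 = -81
  a_5 = 4·-81 + 4·-20 + 1·1 = -403
  a_6 = 4·-403 + 4·-81 + 1·-20 = -1956
  a_7 = 4·-1956 + 4·-403 + 1·-81 = -9517
  a_8 = 4·-9517 + 4·-1956 + 1·-403 = -46295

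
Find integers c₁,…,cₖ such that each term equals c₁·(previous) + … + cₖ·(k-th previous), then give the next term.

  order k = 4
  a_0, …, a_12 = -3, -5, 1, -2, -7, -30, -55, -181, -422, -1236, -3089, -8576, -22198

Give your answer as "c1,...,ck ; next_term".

  a_4 = 1·-2 + 4·1 + 0·-5 + 3·-3 = -7
  a_5 = 1·-7 + 4·-2 + 0·1 + 3·-5 = -30
  a_6 = 1·-30 + 4·-7 + 0·-2 + 3·1 = -55
  a_7 = 1·-55 + 4·-30 + 0·-7 + 3·-2 = -181
  a_8 = 1·-181 + 4·-55 + 0·-30 + 3·-7 = -422
  a_9 = 1·-422 + 4·-181 + 0·-55 + 3·-30 = -1236
  a_10 = 1·-1236 + 4·-422 + 0·-181 + 3·-55 = -3089
  a_11 = 1·-3089 + 4·-1236 + 0·-422 + 3·-181 = -8576
  a_12 = 1·-8576 + 4·-3089 + 0·-1236 + 3·-422 = -22198
  a_13 = 1·-22198 + 4·-8576 + 0·-3089 + 3·-1236 = -60210

1,4,0,3 ; -60210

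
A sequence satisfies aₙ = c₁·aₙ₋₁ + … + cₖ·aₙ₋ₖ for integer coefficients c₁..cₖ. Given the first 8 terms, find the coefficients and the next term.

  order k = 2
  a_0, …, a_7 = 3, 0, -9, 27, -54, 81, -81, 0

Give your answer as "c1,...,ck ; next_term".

-3,-3 ; 243

  a_2 = -3·0 + -3·3 = -9
  a_3 = -3·-9 + -3·0 = 27
  a_4 = -3·27 + -3·-9 = -54
  a_5 = -3·-54 + -3·27 = 81
  a_6 = -3·81 + -3·-54 = -81
  a_7 = -3·-81 + -3·81 = 0
  a_8 = -3·0 + -3·-81 = 243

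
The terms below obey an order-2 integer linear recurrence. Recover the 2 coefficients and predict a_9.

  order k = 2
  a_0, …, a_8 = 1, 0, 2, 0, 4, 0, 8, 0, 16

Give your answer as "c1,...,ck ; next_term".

  a_2 = 0·0 + 2·1 = 2
  a_3 = 0·2 + 2·0 = 0
  a_4 = 0·0 + 2·2 = 4
  a_5 = 0·4 + 2·0 = 0
  a_6 = 0·0 + 2·4 = 8
  a_7 = 0·8 + 2·0 = 0
  a_8 = 0·0 + 2·8 = 16
  a_9 = 0·16 + 2·0 = 0

0,2 ; 0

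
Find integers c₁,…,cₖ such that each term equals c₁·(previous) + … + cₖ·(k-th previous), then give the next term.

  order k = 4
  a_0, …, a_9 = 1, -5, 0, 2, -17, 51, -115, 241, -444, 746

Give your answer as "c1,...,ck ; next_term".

  a_4 = -2·2 + 1·0 + 2·-5 + -3·1 = -17
  a_5 = -2·-17 + 1·2 + 2·0 + -3·-5 = 51
  a_6 = -2·51 + 1·-17 + 2·2 + -3·0 = -115
  a_7 = -2·-115 + 1·51 + 2·-17 + -3·2 = 241
  a_8 = -2·241 + 1·-115 + 2·51 + -3·-17 = -444
  a_9 = -2·-444 + 1·241 + 2·-115 + -3·51 = 746
  a_10 = -2·746 + 1·-444 + 2·241 + -3·-115 = -1109

-2,1,2,-3 ; -1109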